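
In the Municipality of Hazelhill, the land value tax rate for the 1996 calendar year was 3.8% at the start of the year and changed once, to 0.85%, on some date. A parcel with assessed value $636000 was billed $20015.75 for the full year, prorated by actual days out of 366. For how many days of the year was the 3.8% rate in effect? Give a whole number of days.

285 days

Let d = days at the first rate; then 366 − d days at the second rate.
$636000 × [3.8%·d + 0.85%·(366−d)] / 366 = $20015.75
Solving gives d = 285, so the new rate took effect on 12 October 1996.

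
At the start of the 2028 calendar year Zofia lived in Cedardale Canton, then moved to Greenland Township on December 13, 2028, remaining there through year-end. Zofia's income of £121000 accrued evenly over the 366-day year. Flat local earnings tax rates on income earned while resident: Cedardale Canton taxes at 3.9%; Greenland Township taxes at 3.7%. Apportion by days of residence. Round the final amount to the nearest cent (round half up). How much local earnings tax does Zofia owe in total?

£4706.44

Cedardale Canton, January 1 – December 12, 2028: 347 days → £121000 × 3.9% × 347/366 = £4474.0246
Greenland Township, December 13 – December 31, 2028: 19 days → £121000 × 3.7% × 19/366 = £232.4126
Total = £4706.4372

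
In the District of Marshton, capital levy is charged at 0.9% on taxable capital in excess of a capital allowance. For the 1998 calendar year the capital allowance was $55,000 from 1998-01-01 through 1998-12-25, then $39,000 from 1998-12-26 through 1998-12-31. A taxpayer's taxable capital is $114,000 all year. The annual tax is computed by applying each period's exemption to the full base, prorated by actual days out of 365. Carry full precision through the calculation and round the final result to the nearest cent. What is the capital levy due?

1998-01-01 to 1998-12-25: 359 days, exemption $55,000 → ($114,000 − $55,000) × 0.9% × 359/365 = $522.2712
1998-12-26 to 1998-12-31: 6 days, exemption $39,000 → ($114,000 − $39,000) × 0.9% × 6/365 = $11.0959
Total = $533.3671

$533.37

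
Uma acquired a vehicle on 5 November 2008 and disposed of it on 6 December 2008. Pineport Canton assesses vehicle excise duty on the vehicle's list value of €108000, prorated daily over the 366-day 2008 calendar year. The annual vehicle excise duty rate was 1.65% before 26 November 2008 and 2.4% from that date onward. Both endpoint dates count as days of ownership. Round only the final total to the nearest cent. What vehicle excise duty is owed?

5 November – 25 November 2008: 21 days at 1.65% → €108000 × 1.65% × 21/366 = €102.2459
26 November – 6 December 2008: 11 days at 2.4% → €108000 × 2.4% × 11/366 = €77.9016
Total = €180.1475

€180.15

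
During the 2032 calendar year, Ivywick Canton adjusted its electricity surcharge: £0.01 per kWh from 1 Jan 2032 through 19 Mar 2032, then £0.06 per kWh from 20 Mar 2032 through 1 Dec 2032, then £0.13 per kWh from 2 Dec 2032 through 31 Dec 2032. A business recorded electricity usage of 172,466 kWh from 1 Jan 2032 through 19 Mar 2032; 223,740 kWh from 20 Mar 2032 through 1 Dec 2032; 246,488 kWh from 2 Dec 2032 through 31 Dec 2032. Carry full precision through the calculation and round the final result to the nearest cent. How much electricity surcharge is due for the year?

£47,192.50

1 Jan – 19 Mar 2032: 172,466 kWh at £0.01/kWh → £1,724.66
20 Mar – 1 Dec 2032: 223,740 kWh at £0.06/kWh → £13,424.40
2 Dec – 31 Dec 2032: 246,488 kWh at £0.13/kWh → £32,043.44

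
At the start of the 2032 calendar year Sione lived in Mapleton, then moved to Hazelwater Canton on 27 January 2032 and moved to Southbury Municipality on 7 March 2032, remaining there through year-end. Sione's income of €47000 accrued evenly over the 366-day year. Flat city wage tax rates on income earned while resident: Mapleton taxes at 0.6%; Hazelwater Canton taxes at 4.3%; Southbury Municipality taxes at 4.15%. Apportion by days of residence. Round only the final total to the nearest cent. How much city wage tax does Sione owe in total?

Mapleton, 1 January – 26 January 2032: 26 days → €47000 × 0.6% × 26/366 = €20.0328
Hazelwater Canton, 27 January – 6 March 2032: 40 days → €47000 × 4.3% × 40/366 = €220.8743
Southbury Municipality, 7 March – 31 December 2032: 300 days → €47000 × 4.15% × 300/366 = €1598.7705
Total = €1839.6776

€1839.68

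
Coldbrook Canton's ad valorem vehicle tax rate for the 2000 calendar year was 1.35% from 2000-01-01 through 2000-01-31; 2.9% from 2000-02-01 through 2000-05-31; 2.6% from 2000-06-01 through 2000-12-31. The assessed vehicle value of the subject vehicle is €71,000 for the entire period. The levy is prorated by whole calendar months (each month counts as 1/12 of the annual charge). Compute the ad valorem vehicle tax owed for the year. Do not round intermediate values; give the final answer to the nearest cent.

2000-01-01 to 2000-01-31: 1 month at 1.35% → €71,000 × 1.35% × 1/12 = €79.8750
2000-02-01 to 2000-05-31: 4 months at 2.9% → €71,000 × 2.9% × 4/12 = €686.3333
2000-06-01 to 2000-12-31: 7 months at 2.6% → €71,000 × 2.6% × 7/12 = €1,076.8333
Total = €1,843.0417

€1,843.04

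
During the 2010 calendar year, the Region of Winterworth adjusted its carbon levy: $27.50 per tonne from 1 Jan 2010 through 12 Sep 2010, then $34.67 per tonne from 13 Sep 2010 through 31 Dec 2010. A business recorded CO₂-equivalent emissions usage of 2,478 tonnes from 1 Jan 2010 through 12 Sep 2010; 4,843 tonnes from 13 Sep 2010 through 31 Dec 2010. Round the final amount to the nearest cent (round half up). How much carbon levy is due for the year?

$236051.81

1 Jan – 12 Sep 2010: 2,478 tonnes at $27.50/tonne → $68145.00
13 Sep – 31 Dec 2010: 4,843 tonnes at $34.67/tonne → $167906.81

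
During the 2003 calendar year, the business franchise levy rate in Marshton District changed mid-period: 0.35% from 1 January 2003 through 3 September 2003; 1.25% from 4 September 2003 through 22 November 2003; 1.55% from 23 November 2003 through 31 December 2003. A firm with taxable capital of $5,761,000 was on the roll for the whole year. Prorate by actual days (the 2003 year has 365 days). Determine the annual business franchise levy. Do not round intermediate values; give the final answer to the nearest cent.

1 January – 3 September 2003: 246 days at 0.35% → $5,761,000 × 0.35% × 246/365 = $13,589.6466
4 September – 22 November 2003: 80 days at 1.25% → $5,761,000 × 1.25% × 80/365 = $15,783.5616
23 November – 31 December 2003: 39 days at 1.55% → $5,761,000 × 1.55% × 39/365 = $9,541.1630
Total = $38,914.3712

$38,914.37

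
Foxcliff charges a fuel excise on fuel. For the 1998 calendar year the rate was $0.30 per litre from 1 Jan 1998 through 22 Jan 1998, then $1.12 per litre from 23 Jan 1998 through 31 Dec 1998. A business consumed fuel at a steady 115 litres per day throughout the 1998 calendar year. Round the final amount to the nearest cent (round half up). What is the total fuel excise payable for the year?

$44,937.40

1 Jan – 22 Jan 1998: 22 days × 115 litres/day = 2,530 litres at $0.30/litre → $759.00
23 Jan – 31 Dec 1998: 343 days × 115 litres/day = 39,445 litres at $1.12/litre → $44,178.40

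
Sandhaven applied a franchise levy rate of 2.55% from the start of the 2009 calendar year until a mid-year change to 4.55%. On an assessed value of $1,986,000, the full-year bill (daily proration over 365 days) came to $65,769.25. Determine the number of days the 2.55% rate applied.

226 days

Let d = days at the first rate; then 365 − d days at the second rate.
$1,986,000 × [2.55%·d + 4.55%·(365−d)] / 365 = $65,769.25
Solving gives d = 226, so the new rate took effect on 15 August 2009.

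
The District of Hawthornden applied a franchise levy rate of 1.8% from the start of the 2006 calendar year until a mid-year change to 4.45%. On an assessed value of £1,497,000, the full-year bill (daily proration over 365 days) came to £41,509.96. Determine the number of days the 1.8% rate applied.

Let d = days at the first rate; then 365 − d days at the second rate.
£1,497,000 × [1.8%·d + 4.45%·(365−d)] / 365 = £41,509.96
Solving gives d = 231, so the new rate took effect on August 20, 2006.

231 days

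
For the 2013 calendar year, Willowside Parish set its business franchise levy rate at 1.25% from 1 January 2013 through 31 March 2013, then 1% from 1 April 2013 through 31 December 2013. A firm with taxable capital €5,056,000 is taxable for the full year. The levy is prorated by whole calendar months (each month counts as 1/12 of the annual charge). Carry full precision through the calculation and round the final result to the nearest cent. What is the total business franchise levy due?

1 January – 31 March 2013: 3 months at 1.25% → €5,056,000 × 1.25% × 3/12 = €15,800.0000
1 April – 31 December 2013: 9 months at 1% → €5,056,000 × 1% × 9/12 = €37,920.0000
Total = €53,720.0000

€53,720.00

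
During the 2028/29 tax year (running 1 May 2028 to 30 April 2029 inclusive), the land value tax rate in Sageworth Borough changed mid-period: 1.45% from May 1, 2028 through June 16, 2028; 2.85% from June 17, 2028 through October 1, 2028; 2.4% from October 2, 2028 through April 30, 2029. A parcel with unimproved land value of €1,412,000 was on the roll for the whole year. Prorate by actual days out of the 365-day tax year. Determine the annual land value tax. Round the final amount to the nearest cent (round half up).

May 1 – June 16, 2028: 47 days at 1.45% → €1,412,000 × 1.45% × 47/365 = €2,636.3781
June 17 – October 1, 2028: 107 days at 2.85% → €1,412,000 × 2.85% × 107/365 = €11,796.9699
October 2, 2028 – April 30, 2029: 211 days at 2.4% → €1,412,000 × 2.4% × 211/365 = €19,590.0493
Total = €34,023.3973

€34,023.40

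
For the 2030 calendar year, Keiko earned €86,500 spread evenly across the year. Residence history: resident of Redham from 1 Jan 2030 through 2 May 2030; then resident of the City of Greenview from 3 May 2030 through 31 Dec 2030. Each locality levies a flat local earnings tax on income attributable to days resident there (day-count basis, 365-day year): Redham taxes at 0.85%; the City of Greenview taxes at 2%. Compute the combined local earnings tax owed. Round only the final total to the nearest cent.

Redham, 1 Jan – 2 May 2030: 122 days → €86,500 × 0.85% × 122/365 = €245.7548
The City of Greenview, 3 May – 31 Dec 2030: 243 days → €86,500 × 2% × 243/365 = €1,151.7534
Total = €1,397.5082

€1,397.51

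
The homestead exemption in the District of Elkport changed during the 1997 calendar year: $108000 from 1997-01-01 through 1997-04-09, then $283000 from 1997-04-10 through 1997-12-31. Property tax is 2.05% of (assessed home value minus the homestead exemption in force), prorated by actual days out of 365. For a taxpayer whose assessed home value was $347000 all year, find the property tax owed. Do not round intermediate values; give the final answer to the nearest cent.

$2285.05

1997-01-01 to 1997-04-09: 99 days, exemption $108000 → ($347000 − $108000) × 2.05% × 99/365 = $1328.9055
1997-04-10 to 1997-12-31: 266 days, exemption $283000 → ($347000 − $283000) × 2.05% × 266/365 = $956.1425
Total = $2285.0479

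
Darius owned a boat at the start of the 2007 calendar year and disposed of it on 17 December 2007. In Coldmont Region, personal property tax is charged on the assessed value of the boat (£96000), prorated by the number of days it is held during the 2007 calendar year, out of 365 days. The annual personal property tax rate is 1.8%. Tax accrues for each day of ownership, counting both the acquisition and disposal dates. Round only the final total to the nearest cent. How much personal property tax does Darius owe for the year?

Days held (1 January – 17 December 2007): 351 out of 365
Tax = £96000 × 1.8% × 351/365 = £1661.7205

£1661.72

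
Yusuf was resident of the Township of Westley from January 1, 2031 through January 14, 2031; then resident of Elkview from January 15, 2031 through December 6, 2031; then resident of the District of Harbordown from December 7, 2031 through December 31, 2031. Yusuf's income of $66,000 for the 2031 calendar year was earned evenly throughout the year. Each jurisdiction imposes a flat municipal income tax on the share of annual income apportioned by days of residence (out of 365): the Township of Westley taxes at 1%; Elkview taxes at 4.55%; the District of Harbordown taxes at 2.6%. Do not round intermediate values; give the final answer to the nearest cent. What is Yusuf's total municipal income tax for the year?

$2,824.98

The Township of Westley, January 1 – January 14, 2031: 14 days → $66,000 × 1% × 14/365 = $25.3151
Elkview, January 15 – December 6, 2031: 326 days → $66,000 × 4.55% × 326/365 = $2,682.1315
The District of Harbordown, December 7 – December 31, 2031: 25 days → $66,000 × 2.6% × 25/365 = $117.5342
Total = $2,824.9808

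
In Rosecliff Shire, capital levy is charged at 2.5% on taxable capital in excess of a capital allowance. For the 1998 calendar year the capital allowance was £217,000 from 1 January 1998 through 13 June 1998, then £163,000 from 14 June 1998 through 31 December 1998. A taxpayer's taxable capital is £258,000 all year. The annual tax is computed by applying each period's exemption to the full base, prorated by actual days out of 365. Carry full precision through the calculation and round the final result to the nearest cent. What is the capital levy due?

1 January – 13 June 1998: 164 days, exemption £217,000 → (£258,000 − £217,000) × 2.5% × 164/365 = £460.5479
14 June – 31 December 1998: 201 days, exemption £163,000 → (£258,000 − £163,000) × 2.5% × 201/365 = £1,307.8767
Total = £1,768.4247

£1,768.42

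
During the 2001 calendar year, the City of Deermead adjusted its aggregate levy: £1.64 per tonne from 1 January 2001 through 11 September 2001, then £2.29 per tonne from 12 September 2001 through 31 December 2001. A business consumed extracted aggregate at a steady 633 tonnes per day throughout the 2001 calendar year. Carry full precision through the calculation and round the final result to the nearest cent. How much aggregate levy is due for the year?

£424,584.75

1 January – 11 September 2001: 254 days × 633 tonnes/day = 160,782 tonnes at £1.64/tonne → £263,682.48
12 September – 31 December 2001: 111 days × 633 tonnes/day = 70,263 tonnes at £2.29/tonne → £160,902.27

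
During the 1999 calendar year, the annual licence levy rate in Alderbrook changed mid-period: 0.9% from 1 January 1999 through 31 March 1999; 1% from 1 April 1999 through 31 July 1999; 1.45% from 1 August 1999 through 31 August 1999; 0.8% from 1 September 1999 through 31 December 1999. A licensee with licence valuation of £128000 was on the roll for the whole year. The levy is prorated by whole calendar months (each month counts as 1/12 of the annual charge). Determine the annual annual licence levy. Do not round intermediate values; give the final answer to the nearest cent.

1 January – 31 March 1999: 3 months at 0.9% → £128000 × 0.9% × 3/12 = £288.0000
1 April – 31 July 1999: 4 months at 1% → £128000 × 1% × 4/12 = £426.6667
1 August – 31 August 1999: 1 month at 1.45% → £128000 × 1.45% × 1/12 = £154.6667
1 September – 31 December 1999: 4 months at 0.8% → £128000 × 0.8% × 4/12 = £341.3333
Total = £1210.6667

£1210.67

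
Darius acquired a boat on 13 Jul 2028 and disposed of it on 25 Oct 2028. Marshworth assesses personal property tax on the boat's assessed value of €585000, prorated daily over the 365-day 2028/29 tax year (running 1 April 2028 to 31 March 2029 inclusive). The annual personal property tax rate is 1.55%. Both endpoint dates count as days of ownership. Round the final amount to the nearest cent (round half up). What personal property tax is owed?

€2608.46

Days held (13 Jul – 25 Oct 2028): 105 out of 365
Tax = €585000 × 1.55% × 105/365 = €2608.4589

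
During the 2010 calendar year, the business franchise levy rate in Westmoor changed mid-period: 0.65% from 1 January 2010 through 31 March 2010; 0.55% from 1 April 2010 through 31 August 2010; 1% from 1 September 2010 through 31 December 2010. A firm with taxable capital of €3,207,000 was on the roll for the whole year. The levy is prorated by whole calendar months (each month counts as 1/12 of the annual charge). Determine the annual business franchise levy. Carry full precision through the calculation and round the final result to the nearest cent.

€23,250.75

1 January – 31 March 2010: 3 months at 0.65% → €3,207,000 × 0.65% × 3/12 = €5,211.3750
1 April – 31 August 2010: 5 months at 0.55% → €3,207,000 × 0.55% × 5/12 = €7,349.3750
1 September – 31 December 2010: 4 months at 1% → €3,207,000 × 1% × 4/12 = €10,690.0000
Total = €23,250.7500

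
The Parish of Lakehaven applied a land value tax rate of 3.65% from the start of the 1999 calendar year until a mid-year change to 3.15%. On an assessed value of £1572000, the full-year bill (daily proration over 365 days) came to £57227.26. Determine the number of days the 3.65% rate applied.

358 days

Let d = days at the first rate; then 365 − d days at the second rate.
£1572000 × [3.65%·d + 3.15%·(365−d)] / 365 = £57227.26
Solving gives d = 358, so the new rate took effect on 25 December 1999.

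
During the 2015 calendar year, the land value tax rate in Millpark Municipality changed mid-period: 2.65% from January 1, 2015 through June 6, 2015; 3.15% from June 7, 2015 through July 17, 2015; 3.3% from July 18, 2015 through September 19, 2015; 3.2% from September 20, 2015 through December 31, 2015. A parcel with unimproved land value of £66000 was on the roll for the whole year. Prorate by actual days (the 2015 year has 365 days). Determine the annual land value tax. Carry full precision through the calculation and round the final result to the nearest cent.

£1963.73

January 1 – June 6, 2015: 157 days at 2.65% → £66000 × 2.65% × 157/365 = £752.3096
June 7 – July 17, 2015: 41 days at 3.15% → £66000 × 3.15% × 41/365 = £233.5315
July 18 – September 19, 2015: 64 days at 3.3% → £66000 × 3.3% × 64/365 = £381.8959
September 20 – December 31, 2015: 103 days at 3.2% → £66000 × 3.2% × 103/365 = £595.9890
Total = £1963.7260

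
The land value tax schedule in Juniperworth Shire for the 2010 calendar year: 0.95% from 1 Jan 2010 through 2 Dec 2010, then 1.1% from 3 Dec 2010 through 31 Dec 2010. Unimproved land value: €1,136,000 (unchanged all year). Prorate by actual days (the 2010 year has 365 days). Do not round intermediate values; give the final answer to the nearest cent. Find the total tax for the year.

1 Jan – 2 Dec 2010: 336 days at 0.95% → €1,136,000 × 0.95% × 336/365 = €9,934.5534
3 Dec – 31 Dec 2010: 29 days at 1.1% → €1,136,000 × 1.1% × 29/365 = €992.8329
Total = €10,927.3863

€10,927.39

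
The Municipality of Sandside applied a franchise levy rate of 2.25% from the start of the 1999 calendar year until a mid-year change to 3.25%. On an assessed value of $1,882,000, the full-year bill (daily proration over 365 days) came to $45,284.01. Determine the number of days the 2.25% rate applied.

308 days

Let d = days at the first rate; then 365 − d days at the second rate.
$1,882,000 × [2.25%·d + 3.25%·(365−d)] / 365 = $45,284.01
Solving gives d = 308, so the new rate took effect on 5 Nov 1999.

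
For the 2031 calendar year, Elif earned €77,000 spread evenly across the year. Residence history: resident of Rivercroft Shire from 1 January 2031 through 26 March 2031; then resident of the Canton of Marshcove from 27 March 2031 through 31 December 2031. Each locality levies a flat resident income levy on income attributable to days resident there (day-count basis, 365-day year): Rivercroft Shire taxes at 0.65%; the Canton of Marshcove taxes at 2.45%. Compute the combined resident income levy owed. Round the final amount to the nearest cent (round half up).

Rivercroft Shire, 1 January – 26 March 2031: 85 days → €77,000 × 0.65% × 85/365 = €116.5548
The Canton of Marshcove, 27 March – 31 December 2031: 280 days → €77,000 × 2.45% × 280/365 = €1,447.1781
Total = €1,563.7329

€1,563.73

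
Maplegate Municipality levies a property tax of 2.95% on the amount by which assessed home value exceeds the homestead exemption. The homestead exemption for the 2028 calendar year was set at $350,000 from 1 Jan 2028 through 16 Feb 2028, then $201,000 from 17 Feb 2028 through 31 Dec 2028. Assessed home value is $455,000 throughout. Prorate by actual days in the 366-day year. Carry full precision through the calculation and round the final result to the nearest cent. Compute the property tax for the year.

$6,928.55

1 Jan – 16 Feb 2028: 47 days, exemption $350,000 → ($455,000 − $350,000) × 2.95% × 47/366 = $397.7664
17 Feb – 31 Dec 2028: 319 days, exemption $201,000 → ($455,000 − $201,000) × 2.95% × 319/366 = $6,530.7842
Total = $6,928.5505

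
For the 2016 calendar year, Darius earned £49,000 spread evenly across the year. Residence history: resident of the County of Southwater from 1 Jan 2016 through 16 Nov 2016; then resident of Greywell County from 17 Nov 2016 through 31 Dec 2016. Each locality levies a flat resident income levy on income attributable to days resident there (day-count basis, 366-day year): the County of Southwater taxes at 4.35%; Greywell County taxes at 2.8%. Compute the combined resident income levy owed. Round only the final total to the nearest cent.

£2,038.12

The County of Southwater, 1 Jan – 16 Nov 2016: 321 days → £49,000 × 4.35% × 321/366 = £1,869.4303
Greywell County, 17 Nov – 31 Dec 2016: 45 days → £49,000 × 2.8% × 45/366 = £168.6885
Total = £2,038.1189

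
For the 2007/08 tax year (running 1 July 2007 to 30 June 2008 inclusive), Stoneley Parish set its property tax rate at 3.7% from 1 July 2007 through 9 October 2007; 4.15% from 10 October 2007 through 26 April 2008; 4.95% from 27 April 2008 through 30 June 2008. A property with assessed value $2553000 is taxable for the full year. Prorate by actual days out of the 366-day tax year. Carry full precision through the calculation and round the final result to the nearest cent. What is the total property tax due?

$106406.39

1 July – 9 October 2007: 101 days at 3.7% → $2553000 × 3.7% × 101/366 = $26067.1066
10 October 2007 – 26 April 2008: 200 days at 4.15% → $2553000 × 4.15% × 200/366 = $57895.9016
27 April – 30 June 2008: 65 days at 4.95% → $2553000 × 4.95% × 65/366 = $22443.3811
Total = $106406.3893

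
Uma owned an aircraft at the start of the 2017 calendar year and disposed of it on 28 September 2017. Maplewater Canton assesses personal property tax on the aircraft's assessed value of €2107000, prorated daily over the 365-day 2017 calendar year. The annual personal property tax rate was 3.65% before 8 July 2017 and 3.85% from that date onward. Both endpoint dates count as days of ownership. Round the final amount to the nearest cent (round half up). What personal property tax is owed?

1 January – 7 July 2017: 188 days at 3.65% → €2107000 × 3.65% × 188/365 = €39611.6000
8 July – 28 September 2017: 83 days at 3.85% → €2107000 × 3.85% × 83/365 = €18446.3521
Total = €58057.9521

€58057.95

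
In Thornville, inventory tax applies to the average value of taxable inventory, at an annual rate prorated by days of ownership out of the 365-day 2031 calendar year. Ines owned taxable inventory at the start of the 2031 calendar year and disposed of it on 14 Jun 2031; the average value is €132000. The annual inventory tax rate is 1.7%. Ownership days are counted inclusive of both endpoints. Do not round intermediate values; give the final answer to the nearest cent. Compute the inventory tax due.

€1014.41

Days held (1 Jan – 14 Jun 2031): 165 out of 365
Tax = €132000 × 1.7% × 165/365 = €1014.4110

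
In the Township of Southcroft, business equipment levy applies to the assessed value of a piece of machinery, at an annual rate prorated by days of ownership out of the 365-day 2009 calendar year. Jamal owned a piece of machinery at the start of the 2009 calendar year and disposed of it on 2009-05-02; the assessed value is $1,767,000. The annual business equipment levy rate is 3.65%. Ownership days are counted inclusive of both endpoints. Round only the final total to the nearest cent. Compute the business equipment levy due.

$21,557.40

Days held (2009-01-01 to 2009-05-02): 122 out of 365
Tax = $1,767,000 × 3.65% × 122/365 = $21,557.4000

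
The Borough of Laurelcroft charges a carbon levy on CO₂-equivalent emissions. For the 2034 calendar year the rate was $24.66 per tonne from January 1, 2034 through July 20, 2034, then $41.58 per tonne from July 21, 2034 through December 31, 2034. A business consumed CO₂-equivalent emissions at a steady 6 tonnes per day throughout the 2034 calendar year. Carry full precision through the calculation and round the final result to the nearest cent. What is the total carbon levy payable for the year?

$70654.68

January 1 – July 20, 2034: 201 days × 6 tonnes/day = 1,206 tonnes at $24.66/tonne → $29739.96
July 21 – December 31, 2034: 164 days × 6 tonnes/day = 984 tonnes at $41.58/tonne → $40914.72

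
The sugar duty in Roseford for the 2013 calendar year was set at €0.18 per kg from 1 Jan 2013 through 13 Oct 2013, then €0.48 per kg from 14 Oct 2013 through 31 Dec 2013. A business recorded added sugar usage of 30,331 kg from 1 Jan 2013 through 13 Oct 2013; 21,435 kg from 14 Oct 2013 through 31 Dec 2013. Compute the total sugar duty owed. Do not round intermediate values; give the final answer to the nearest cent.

€15,748.38

1 Jan – 13 Oct 2013: 30,331 kg at €0.18/kg → €5,459.58
14 Oct – 31 Dec 2013: 21,435 kg at €0.48/kg → €10,288.80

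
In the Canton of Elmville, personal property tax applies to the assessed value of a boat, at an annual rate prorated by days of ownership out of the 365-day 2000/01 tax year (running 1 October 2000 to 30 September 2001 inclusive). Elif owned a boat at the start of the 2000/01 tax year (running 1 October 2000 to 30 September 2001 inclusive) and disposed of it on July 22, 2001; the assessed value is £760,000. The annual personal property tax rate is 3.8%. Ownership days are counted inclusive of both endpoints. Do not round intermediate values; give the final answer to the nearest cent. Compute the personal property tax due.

£23,341.37

Days held (October 1, 2000 – July 22, 2001): 295 out of 365
Tax = £760,000 × 3.8% × 295/365 = £23,341.3699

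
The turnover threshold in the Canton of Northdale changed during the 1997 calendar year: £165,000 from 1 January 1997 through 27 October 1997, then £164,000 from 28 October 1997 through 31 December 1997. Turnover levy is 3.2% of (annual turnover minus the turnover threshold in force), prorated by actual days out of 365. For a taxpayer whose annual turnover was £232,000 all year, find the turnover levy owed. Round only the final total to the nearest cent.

£2,149.70

1 January – 27 October 1997: 300 days, exemption £165,000 → (£232,000 − £165,000) × 3.2% × 300/365 = £1,762.1918
28 October – 31 December 1997: 65 days, exemption £164,000 → (£232,000 − £164,000) × 3.2% × 65/365 = £387.5068
Total = £2,149.6986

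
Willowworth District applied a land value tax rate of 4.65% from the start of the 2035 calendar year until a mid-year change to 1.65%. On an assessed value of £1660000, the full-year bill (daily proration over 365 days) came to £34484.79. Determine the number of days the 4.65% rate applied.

Let d = days at the first rate; then 365 − d days at the second rate.
£1660000 × [4.65%·d + 1.65%·(365−d)] / 365 = £34484.79
Solving gives d = 52, so the new rate took effect on February 22, 2035.

52 days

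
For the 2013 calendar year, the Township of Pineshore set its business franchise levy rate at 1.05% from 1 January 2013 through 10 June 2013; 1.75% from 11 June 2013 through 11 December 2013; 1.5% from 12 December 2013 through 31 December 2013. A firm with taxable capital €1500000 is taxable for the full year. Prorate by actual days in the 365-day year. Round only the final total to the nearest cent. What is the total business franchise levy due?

€21413.01

1 January – 10 June 2013: 161 days at 1.05% → €1500000 × 1.05% × 161/365 = €6947.2603
11 June – 11 December 2013: 184 days at 1.75% → €1500000 × 1.75% × 184/365 = €13232.8767
12 December – 31 December 2013: 20 days at 1.5% → €1500000 × 1.5% × 20/365 = €1232.8767
Total = €21413.0137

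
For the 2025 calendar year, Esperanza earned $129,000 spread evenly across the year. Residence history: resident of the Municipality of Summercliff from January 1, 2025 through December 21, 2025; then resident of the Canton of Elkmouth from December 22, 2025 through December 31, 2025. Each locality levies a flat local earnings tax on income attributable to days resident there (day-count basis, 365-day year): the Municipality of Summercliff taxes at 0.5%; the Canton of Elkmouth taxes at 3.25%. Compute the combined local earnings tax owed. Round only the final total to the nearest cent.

$742.19

The Municipality of Summercliff, January 1 – December 21, 2025: 355 days → $129,000 × 0.5% × 355/365 = $627.3288
The Canton of Elkmouth, December 22 – December 31, 2025: 10 days → $129,000 × 3.25% × 10/365 = $114.8630
Total = $742.1918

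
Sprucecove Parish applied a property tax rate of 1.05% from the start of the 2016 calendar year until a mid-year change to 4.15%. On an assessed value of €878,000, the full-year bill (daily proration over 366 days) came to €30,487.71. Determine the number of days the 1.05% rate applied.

80 days

Let d = days at the first rate; then 366 − d days at the second rate.
€878,000 × [1.05%·d + 4.15%·(366−d)] / 366 = €30,487.71
Solving gives d = 80, so the new rate took effect on 21 March 2016.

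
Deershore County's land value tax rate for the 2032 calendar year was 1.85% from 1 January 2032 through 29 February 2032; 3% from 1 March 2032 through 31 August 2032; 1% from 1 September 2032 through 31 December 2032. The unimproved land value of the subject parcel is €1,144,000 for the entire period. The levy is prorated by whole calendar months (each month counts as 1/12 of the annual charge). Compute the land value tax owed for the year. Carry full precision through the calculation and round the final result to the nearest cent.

€24,500.67

1 January – 29 February 2032: 2 months at 1.85% → €1,144,000 × 1.85% × 2/12 = €3,527.3333
1 March – 31 August 2032: 6 months at 3% → €1,144,000 × 3% × 6/12 = €17,160.0000
1 September – 31 December 2032: 4 months at 1% → €1,144,000 × 1% × 4/12 = €3,813.3333
Total = €24,500.6667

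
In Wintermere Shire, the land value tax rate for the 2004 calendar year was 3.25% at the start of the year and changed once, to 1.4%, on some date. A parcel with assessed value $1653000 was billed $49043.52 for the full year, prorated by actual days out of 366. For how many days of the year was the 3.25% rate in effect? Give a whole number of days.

310 days

Let d = days at the first rate; then 366 − d days at the second rate.
$1653000 × [3.25%·d + 1.4%·(366−d)] / 366 = $49043.52
Solving gives d = 310, so the new rate took effect on 6 November 2004.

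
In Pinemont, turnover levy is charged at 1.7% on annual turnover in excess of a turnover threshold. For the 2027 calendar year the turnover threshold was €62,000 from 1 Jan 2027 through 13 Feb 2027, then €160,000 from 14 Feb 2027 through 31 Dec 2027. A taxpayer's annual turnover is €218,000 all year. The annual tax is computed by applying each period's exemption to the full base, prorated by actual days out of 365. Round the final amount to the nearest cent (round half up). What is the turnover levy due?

1 Jan – 13 Feb 2027: 44 days, exemption €62,000 → (€218,000 − €62,000) × 1.7% × 44/365 = €319.6932
14 Feb – 31 Dec 2027: 321 days, exemption €160,000 → (€218,000 − €160,000) × 1.7% × 321/365 = €867.1397
Total = €1,186.8329

€1,186.83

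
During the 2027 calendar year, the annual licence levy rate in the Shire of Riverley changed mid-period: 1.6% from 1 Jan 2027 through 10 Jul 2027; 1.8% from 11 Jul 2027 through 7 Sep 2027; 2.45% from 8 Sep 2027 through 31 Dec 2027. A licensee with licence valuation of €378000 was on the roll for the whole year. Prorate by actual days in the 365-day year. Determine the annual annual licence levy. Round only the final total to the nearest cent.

€7182.52

1 Jan – 10 Jul 2027: 191 days at 1.6% → €378000 × 1.6% × 191/365 = €3164.8438
11 Jul – 7 Sep 2027: 59 days at 1.8% → €378000 × 1.8% × 59/365 = €1099.8247
8 Sep – 31 Dec 2027: 115 days at 2.45% → €378000 × 2.45% × 115/365 = €2917.8493
Total = €7182.5178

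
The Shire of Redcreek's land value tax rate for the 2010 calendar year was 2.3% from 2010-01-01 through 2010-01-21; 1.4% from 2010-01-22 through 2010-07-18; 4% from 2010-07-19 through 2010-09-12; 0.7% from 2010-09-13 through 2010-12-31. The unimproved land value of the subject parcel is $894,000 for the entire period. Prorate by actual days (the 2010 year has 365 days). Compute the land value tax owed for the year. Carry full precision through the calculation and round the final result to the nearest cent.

2010-01-01 to 2010-01-21: 21 days at 2.3% → $894,000 × 2.3% × 21/365 = $1,183.0192
2010-01-22 to 2010-07-18: 178 days at 1.4% → $894,000 × 1.4% × 178/365 = $6,103.6932
2010-07-19 to 2010-09-12: 56 days at 4% → $894,000 × 4% × 56/365 = $5,486.4658
2010-09-13 to 2010-12-31: 110 days at 0.7% → $894,000 × 0.7% × 110/365 = $1,885.9726
Total = $14,659.1507

$14,659.15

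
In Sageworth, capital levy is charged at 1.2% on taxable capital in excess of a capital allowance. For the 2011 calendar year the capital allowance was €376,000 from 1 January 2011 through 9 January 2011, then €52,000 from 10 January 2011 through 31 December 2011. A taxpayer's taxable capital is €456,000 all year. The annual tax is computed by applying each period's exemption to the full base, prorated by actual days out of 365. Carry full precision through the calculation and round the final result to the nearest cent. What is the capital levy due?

€4,752.13

1 January – 9 January 2011: 9 days, exemption €376,000 → (€456,000 − €376,000) × 1.2% × 9/365 = €23.6712
10 January – 31 December 2011: 356 days, exemption €52,000 → (€456,000 − €52,000) × 1.2% × 356/365 = €4,728.4603
Total = €4,752.1315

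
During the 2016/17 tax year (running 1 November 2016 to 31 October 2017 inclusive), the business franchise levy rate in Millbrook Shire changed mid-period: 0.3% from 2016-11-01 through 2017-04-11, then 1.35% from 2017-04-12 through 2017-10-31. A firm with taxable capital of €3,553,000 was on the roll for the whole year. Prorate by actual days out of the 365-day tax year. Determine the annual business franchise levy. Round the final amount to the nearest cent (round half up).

€31,407.55

2016-11-01 to 2017-04-11: 162 days at 0.3% → €3,553,000 × 0.3% × 162/365 = €4,730.8438
2017-04-12 to 2017-10-31: 203 days at 1.35% → €3,553,000 × 1.35% × 203/365 = €26,676.7027
Total = €31,407.5466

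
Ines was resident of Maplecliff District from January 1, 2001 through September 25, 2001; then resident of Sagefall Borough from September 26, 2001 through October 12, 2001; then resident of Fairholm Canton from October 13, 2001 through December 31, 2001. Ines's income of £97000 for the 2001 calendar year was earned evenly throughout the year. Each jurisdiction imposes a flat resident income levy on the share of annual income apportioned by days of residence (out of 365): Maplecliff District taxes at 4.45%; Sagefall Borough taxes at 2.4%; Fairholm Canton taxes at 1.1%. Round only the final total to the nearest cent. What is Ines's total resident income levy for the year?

Maplecliff District, January 1 – September 25, 2001: 268 days → £97000 × 4.45% × 268/365 = £3169.3753
Sagefall Borough, September 26 – October 12, 2001: 17 days → £97000 × 2.4% × 17/365 = £108.4274
Fairholm Canton, October 13 – December 31, 2001: 80 days → £97000 × 1.1% × 80/365 = £233.8630
Total = £3511.6658

£3511.67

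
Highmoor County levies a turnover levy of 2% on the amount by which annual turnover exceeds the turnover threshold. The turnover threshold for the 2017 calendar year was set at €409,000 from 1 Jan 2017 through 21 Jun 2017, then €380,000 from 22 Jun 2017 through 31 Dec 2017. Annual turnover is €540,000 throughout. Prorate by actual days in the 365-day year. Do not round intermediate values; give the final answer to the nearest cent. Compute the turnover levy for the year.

€2,926.68

1 Jan – 21 Jun 2017: 172 days, exemption €409,000 → (€540,000 − €409,000) × 2% × 172/365 = €1,234.6301
22 Jun – 31 Dec 2017: 193 days, exemption €380,000 → (€540,000 − €380,000) × 2% × 193/365 = €1,692.0548
Total = €2,926.6849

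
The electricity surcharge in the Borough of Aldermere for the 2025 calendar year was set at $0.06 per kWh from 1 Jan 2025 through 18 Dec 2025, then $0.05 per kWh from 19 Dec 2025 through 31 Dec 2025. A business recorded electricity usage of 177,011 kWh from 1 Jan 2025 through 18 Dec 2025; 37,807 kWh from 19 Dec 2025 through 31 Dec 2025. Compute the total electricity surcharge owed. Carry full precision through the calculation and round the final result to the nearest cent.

$12511.01

1 Jan – 18 Dec 2025: 177,011 kWh at $0.06/kWh → $10620.66
19 Dec – 31 Dec 2025: 37,807 kWh at $0.05/kWh → $1890.35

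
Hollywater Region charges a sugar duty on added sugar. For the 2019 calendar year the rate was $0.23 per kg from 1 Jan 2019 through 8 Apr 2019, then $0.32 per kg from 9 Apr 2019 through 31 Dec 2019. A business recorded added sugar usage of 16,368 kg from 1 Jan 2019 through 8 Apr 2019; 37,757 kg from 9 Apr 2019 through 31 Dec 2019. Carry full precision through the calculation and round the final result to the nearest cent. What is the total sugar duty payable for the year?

$15,846.88

1 Jan – 8 Apr 2019: 16,368 kg at $0.23/kg → $3,764.64
9 Apr – 31 Dec 2019: 37,757 kg at $0.32/kg → $12,082.24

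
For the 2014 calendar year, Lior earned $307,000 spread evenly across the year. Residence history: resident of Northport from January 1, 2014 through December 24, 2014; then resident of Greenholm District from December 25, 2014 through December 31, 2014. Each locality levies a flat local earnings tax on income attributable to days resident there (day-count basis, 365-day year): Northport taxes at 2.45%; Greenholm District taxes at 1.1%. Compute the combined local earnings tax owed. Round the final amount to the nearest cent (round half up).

Northport, January 1 – December 24, 2014: 358 days → $307,000 × 2.45% × 358/365 = $7,377.2521
Greenholm District, December 25 – December 31, 2014: 7 days → $307,000 × 1.1% × 7/365 = $64.7644
Total = $7,442.0164

$7,442.02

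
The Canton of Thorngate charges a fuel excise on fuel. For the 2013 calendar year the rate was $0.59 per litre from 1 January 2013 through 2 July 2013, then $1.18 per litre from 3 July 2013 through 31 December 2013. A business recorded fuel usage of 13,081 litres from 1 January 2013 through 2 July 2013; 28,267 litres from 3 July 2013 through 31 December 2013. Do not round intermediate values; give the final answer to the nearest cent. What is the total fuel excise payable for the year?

1 January – 2 July 2013: 13,081 litres at $0.59/litre → $7717.79
3 July – 31 December 2013: 28,267 litres at $1.18/litre → $33355.06

$41072.85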